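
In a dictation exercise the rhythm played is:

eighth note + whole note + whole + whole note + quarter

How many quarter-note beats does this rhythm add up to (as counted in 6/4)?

13.5

One quarter-note beat = 2 eighth notes.
Convert each value to eighth notes: eighth note = 1; whole note = 8; whole = 8; whole note = 8; quarter = 2.
Altogether 1 + 8 + 8 + 8 + 2 = 27.
27 ÷ 2 = 13.5 beats.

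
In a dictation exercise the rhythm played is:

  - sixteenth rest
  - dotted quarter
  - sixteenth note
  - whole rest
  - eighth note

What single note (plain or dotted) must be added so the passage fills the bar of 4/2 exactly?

dotted quarter note

The bar of 4/2 = 32 sixteenth notes.
Express everything in sixteenth notes: sixteenth rest = 1; dotted quarter = 6; sixteenth note = 1; whole rest = 16; eighth note = 2.
Sum: 1 + 6 + 1 + 16 + 2 = 26.
Remaining: 32 − 26 = 6 sixteenth notes, which is a dotted quarter note.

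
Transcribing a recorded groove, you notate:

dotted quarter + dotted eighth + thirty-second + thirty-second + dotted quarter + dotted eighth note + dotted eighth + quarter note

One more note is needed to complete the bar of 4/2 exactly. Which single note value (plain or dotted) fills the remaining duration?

The bar of 4/2 = 64 thirty-second notes.
In thirty-second notes: dotted quarter = 12; dotted eighth = 6; thirty-second = 1; thirty-second = 1; dotted quarter = 12; dotted eighth note = 6; dotted eighth = 6; quarter note = 8.
Total: 12 + 6 + 1 + 1 + 12 + 6 + 6 + 8 = 52.
Remaining: 64 − 52 = 12 thirty-second notes, which is a dotted quarter note.

dotted quarter note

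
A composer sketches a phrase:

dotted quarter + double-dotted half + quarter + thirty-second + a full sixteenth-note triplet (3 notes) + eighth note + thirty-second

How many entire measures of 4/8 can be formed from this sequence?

3

One bar of 4/8 = 16 thirty-second notes.
Express everything in thirty-second notes: dotted quarter = 12; double-dotted half = 28; quarter = 8; thirty-second = 1; a full sixteenth-note triplet (3 notes) (three triplet sixteenths span one eighth) = 4; eighth note = 4; thirty-second = 1.
Adding: 12 + 28 + 8 + 1 + 4 + 4 + 1 = 58.
58 ÷ 16 = 3 complete bars with 10 left over.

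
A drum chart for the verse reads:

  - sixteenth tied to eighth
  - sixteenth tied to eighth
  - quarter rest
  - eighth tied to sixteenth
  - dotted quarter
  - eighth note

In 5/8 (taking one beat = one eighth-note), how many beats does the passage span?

One eighth-note beat = 2 sixteenth notes.
In sixteenth notes: sixteenth tied to eighth (sixteenth + eighth) = 3; sixteenth tied to eighth (sixteenth + eighth) = 3; quarter rest = 4; eighth tied to sixteenth (eighth + sixteenth) = 3; dotted quarter = 6; eighth note = 2.
Altogether 3 + 3 + 4 + 3 + 6 + 2 = 21.
21 ÷ 2 = 10.5 beats.

10.5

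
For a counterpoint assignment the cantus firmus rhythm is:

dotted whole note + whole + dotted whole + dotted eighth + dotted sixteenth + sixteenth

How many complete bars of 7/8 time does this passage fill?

One bar of 7/8 = 28 thirty-second notes.
Working in thirty-second notes: dotted whole note = 48; whole = 32; dotted whole = 48; dotted eighth = 6; dotted sixteenth = 3; sixteenth = 2.
Sum: 48 + 32 + 48 + 6 + 3 + 2 = 139.
139 ÷ 28 = 4 complete bars with 27 left over.

4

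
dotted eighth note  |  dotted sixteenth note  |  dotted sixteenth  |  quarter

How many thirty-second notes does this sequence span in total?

Convert each value to thirty-second notes: dotted eighth note = 6; dotted sixteenth note = 3; dotted sixteenth = 3; quarter = 8.
Total: 6 + 3 + 3 + 8 = 20 thirty-second notes.

20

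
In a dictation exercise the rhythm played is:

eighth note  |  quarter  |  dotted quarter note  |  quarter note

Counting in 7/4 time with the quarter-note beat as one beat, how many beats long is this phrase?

4

One quarter-note beat = 2 eighth notes.
Each duration in eighth notes: eighth note = 1; quarter = 2; dotted quarter note = 3; quarter note = 2.
Sum: 1 + 2 + 3 + 2 = 8.
8 ÷ 2 = 4 beats.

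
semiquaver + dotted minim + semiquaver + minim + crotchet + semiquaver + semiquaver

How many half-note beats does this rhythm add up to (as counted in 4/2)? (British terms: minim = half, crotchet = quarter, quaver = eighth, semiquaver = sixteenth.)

3.5

One half-note beat = 8 sixteenth notes.
Each duration in sixteenth notes: semiquaver = 1; dotted minim = 12; semiquaver = 1; minim = 8; crotchet = 4; semiquaver = 1; semiquaver = 1.
Sum: 1 + 12 + 1 + 8 + 4 + 1 + 1 = 28.
28 ÷ 8 = 3.5 beats.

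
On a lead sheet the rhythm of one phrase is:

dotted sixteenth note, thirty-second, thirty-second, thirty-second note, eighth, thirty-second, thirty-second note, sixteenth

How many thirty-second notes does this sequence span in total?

14

Each duration in thirty-second notes: dotted sixteenth note = 3; thirty-second = 1; thirty-second = 1; thirty-second note = 1; eighth = 4; thirty-second = 1; thirty-second note = 1; sixteenth = 2.
Total: 3 + 1 + 1 + 1 + 4 + 1 + 1 + 2 = 14 thirty-second notes.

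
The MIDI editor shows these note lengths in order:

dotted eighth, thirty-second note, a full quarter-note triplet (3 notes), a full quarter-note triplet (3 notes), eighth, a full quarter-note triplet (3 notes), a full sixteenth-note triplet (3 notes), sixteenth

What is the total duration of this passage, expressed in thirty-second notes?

In thirty-second notes: dotted eighth = 6; thirty-second note = 1; a full quarter-note triplet (3 notes) (three triplet quarters span one half) = 16; a full quarter-note triplet (3 notes) (three triplet quarters span one half) = 16; eighth = 4; a full quarter-note triplet (3 notes) (three triplet quarters span one half) = 16; a full sixteenth-note triplet (3 notes) (three triplet sixteenths span one eighth) = 4; sixteenth = 2.
Adding: 6 + 1 + 16 + 16 + 4 + 16 + 4 + 2 = 65 thirty-second notes.

65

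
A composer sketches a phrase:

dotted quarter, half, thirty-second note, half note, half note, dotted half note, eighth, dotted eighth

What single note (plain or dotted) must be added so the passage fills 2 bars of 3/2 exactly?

2 bars of 3/2 = 96 thirty-second notes.
Express everything in thirty-second notes: dotted quarter = 12; half = 16; thirty-second note = 1; half note = 16; half note = 16; dotted half note = 24; eighth = 4; dotted eighth = 6.
Sum: 12 + 16 + 1 + 16 + 16 + 24 + 4 + 6 = 95.
Remaining: 96 − 95 = 1 thirty-second note, which is a thirty-second note.

thirty-second note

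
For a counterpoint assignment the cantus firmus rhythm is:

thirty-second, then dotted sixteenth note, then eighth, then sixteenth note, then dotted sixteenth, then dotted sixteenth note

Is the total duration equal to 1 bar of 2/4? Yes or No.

One bar of 2/4 = 16 thirty-second notes.
Express everything in thirty-second notes: thirty-second = 1; dotted sixteenth note = 3; eighth = 4; sixteenth note = 2; dotted sixteenth = 3; dotted sixteenth note = 3.
Sum: 1 + 3 + 4 + 2 + 3 + 3 = 16.
16 equals 16, so the answer is Yes.

Yes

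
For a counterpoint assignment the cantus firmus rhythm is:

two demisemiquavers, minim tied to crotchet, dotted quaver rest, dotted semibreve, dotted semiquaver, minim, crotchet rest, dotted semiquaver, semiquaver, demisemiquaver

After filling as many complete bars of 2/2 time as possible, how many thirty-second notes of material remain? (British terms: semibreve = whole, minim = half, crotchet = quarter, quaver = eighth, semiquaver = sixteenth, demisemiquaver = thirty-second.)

17

One bar of 2/2 = 32 thirty-second notes.
In thirty-second notes: demisemiquaver = 1; demisemiquaver = 1; minim tied to crotchet (minim + crotchet) = 24; dotted quaver rest = 6; dotted semibreve = 48; dotted semiquaver = 3; minim = 16; crotchet rest = 8; dotted semiquaver = 3; semiquaver = 2; demisemiquaver = 1.
Altogether 1 + 1 + 24 + 6 + 48 + 3 + 16 + 8 + 3 + 2 + 1 = 113.
113 ÷ 32 = 3 complete bars with 17 thirty-second notes remaining.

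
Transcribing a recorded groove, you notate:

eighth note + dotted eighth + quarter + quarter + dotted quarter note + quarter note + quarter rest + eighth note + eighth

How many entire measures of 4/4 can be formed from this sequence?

One bar of 4/4 = 16 sixteenth notes.
Convert each value to sixteenth notes: eighth note = 2; dotted eighth = 3; quarter = 4; quarter = 4; dotted quarter note = 6; quarter note = 4; quarter rest = 4; eighth note = 2; eighth = 2.
Total: 2 + 3 + 4 + 4 + 6 + 4 + 4 + 2 + 2 = 31.
31 ÷ 16 = 1 complete bar with 15 left over.

1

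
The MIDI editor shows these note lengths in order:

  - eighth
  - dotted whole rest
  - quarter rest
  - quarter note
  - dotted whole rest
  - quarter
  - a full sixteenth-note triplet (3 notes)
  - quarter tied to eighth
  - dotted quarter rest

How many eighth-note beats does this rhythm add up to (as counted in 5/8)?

38

One eighth-note beat = 2 sixteenth notes.
Convert each value to sixteenth notes: eighth = 2; dotted whole rest = 24; quarter rest = 4; quarter note = 4; dotted whole rest = 24; quarter = 4; a full sixteenth-note triplet (3 notes) (three triplet sixteenths span one eighth) = 2; quarter tied to eighth (quarter + eighth) = 6; dotted quarter rest = 6.
Adding: 2 + 24 + 4 + 4 + 24 + 4 + 2 + 6 + 6 = 76.
76 ÷ 2 = 38 beats.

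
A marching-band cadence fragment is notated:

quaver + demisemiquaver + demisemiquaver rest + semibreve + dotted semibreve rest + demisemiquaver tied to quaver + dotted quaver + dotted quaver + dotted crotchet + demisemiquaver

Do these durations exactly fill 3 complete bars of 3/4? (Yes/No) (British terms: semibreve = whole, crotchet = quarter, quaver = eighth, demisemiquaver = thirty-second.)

One bar of 3/4 = 24 thirty-second notes, so 3 bars = 72.
In thirty-second notes: quaver = 4; demisemiquaver = 1; demisemiquaver rest = 1; semibreve = 32; dotted semibreve rest = 48; demisemiquaver tied to quaver (demisemiquaver + quaver) = 5; dotted quaver = 6; dotted quaver = 6; dotted crotchet = 12; demisemiquaver = 1.
Altogether 4 + 1 + 1 + 32 + 48 + 5 + 6 + 6 + 12 + 1 = 116.
116 exceeds 72, so the answer is No.

No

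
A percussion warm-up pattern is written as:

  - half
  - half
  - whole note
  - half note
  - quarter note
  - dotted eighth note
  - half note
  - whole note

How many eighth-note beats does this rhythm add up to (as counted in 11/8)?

One eighth-note beat = 2 sixteenth notes.
Working in sixteenth notes: half = 8; half = 8; whole note = 16; half note = 8; quarter note = 4; dotted eighth note = 3; half note = 8; whole note = 16.
Adding: 8 + 8 + 16 + 8 + 4 + 3 + 8 + 16 = 71.
71 ÷ 2 = 35.5 beats.

35.5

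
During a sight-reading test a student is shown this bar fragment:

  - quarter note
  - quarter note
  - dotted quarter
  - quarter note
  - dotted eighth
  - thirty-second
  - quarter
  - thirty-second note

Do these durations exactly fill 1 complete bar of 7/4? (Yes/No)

No

One bar of 7/4 = 56 thirty-second notes.
Convert each value to thirty-second notes: quarter note = 8; quarter note = 8; dotted quarter = 12; quarter note = 8; dotted eighth = 6; thirty-second = 1; quarter = 8; thirty-second note = 1.
Adding: 8 + 8 + 12 + 8 + 6 + 1 + 8 + 1 = 52.
52 falls short of 56, so the answer is No.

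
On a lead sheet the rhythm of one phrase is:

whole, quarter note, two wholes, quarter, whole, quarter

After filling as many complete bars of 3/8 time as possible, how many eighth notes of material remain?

2

One bar of 3/8 = 3 eighth notes.
Working in eighth notes: whole = 8; quarter note = 2; whole = 8; whole = 8; quarter = 2; whole = 8; quarter = 2.
Total: 8 + 2 + 8 + 8 + 2 + 8 + 2 = 38.
38 ÷ 3 = 12 complete bars with 2 eighth notes remaining.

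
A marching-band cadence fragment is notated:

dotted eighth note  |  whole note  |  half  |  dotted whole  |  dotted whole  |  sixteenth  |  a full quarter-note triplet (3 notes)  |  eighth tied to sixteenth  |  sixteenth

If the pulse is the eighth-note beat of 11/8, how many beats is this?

One eighth-note beat = 2 sixteenth notes.
Express everything in sixteenth notes: dotted eighth note = 3; whole note = 16; half = 8; dotted whole = 24; dotted whole = 24; sixteenth = 1; a full quarter-note triplet (3 notes) (three triplet quarters span one half) = 8; eighth tied to sixteenth (eighth + sixteenth) = 3; sixteenth = 1.
Sum: 3 + 16 + 8 + 24 + 24 + 1 + 8 + 3 + 1 = 88.
88 ÷ 2 = 44 beats.

44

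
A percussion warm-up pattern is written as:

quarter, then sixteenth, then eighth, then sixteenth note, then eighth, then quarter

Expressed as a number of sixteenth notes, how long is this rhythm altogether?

14

Express everything in sixteenth notes: quarter = 4; sixteenth = 1; eighth = 2; sixteenth note = 1; eighth = 2; quarter = 4.
Sum: 4 + 1 + 2 + 1 + 2 + 4 = 14 sixteenth notes.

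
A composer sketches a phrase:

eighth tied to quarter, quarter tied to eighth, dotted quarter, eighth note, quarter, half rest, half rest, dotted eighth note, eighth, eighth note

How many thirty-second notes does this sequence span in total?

Convert each value to thirty-second notes: eighth tied to quarter (eighth + quarter) = 12; quarter tied to eighth (quarter + eighth) = 12; dotted quarter = 12; eighth note = 4; quarter = 8; half rest = 16; half rest = 16; dotted eighth note = 6; eighth = 4; eighth note = 4.
Adding: 12 + 12 + 12 + 4 + 8 + 16 + 16 + 6 + 4 + 4 = 94 thirty-second notes.

94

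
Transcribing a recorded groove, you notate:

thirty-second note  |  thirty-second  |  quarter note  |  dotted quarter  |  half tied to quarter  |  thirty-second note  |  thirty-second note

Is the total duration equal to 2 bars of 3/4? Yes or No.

One bar of 3/4 = 24 thirty-second notes, so 2 bars = 48.
In thirty-second notes: thirty-second note = 1; thirty-second = 1; quarter note = 8; dotted quarter = 12; half tied to quarter (half + quarter) = 24; thirty-second note = 1; thirty-second note = 1.
Sum: 1 + 1 + 8 + 12 + 24 + 1 + 1 = 48.
48 equals 48, so the answer is Yes.

Yes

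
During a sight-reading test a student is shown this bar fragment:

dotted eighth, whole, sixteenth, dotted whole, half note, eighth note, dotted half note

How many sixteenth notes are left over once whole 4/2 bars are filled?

2

One bar of 4/2 = 32 sixteenth notes.
Working in sixteenth notes: dotted eighth = 3; whole = 16; sixteenth = 1; dotted whole = 24; half note = 8; eighth note = 2; dotted half note = 12.
Total: 3 + 16 + 1 + 24 + 8 + 2 + 12 = 66.
66 ÷ 32 = 2 complete bars with 2 sixteenth notes remaining.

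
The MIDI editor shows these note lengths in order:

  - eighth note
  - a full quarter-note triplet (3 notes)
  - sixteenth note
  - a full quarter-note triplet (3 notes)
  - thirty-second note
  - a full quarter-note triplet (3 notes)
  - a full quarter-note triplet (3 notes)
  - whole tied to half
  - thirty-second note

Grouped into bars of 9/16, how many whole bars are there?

One bar of 9/16 = 18 thirty-second notes.
In thirty-second notes: eighth note = 4; a full quarter-note triplet (3 notes) (three triplet quarters span one half) = 16; sixteenth note = 2; a full quarter-note triplet (3 notes) (three triplet quarters span one half) = 16; thirty-second note = 1; a full quarter-note triplet (3 notes) (three triplet quarters span one half) = 16; a full quarter-note triplet (3 notes) (three triplet quarters span one half) = 16; whole tied to half (whole + half) = 48; thirty-second note = 1.
Altogether 4 + 16 + 2 + 16 + 1 + 16 + 16 + 48 + 1 = 120.
120 ÷ 18 = 6 complete bars with 12 left over.

6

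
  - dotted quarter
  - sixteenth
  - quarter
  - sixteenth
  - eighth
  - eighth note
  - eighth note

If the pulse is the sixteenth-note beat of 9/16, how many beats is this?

18

One sixteenth-note beat = 2 thirty-second notes.
Convert each value to thirty-second notes: dotted quarter = 12; sixteenth = 2; quarter = 8; sixteenth = 2; eighth = 4; eighth note = 4; eighth note = 4.
Adding: 12 + 2 + 8 + 2 + 4 + 4 + 4 = 36.
36 ÷ 2 = 18 beats.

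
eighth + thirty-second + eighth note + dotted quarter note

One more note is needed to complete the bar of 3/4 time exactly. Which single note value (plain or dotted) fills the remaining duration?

dotted sixteenth note

The bar of 3/4 = 24 thirty-second notes.
Convert each value to thirty-second notes: eighth = 4; thirty-second = 1; eighth note = 4; dotted quarter note = 12.
Altogether 4 + 1 + 4 + 12 = 21.
Remaining: 24 − 21 = 3 thirty-second notes, which is a dotted sixteenth note.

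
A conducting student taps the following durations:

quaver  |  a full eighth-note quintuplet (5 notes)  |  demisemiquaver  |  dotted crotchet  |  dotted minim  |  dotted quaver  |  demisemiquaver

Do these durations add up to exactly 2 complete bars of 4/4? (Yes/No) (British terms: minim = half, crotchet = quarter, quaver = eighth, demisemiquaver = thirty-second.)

Yes

One bar of 4/4 = 32 thirty-second notes, so 2 bars = 64.
Express everything in thirty-second notes: quaver = 4; a full eighth-note quintuplet (5 notes) (five quintuplet eighths span one half) = 16; demisemiquaver = 1; dotted crotchet = 12; dotted minim = 24; dotted quaver = 6; demisemiquaver = 1.
Altogether 4 + 16 + 1 + 12 + 24 + 6 + 1 = 64.
64 equals 64, so the answer is Yes.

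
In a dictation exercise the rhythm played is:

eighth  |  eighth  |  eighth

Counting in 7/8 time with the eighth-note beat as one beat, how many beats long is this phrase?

One eighth-note beat = 2 sixteenth notes.
Each duration in sixteenth notes: eighth = 2; eighth = 2; eighth = 2.
Total: 2 + 2 + 2 = 6.
6 ÷ 2 = 3 beats.

3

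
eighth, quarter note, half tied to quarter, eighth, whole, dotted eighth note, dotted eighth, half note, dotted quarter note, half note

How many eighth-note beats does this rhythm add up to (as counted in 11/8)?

One eighth-note beat = 2 sixteenth notes.
Express everything in sixteenth notes: eighth = 2; quarter note = 4; half tied to quarter (half + quarter) = 12; eighth = 2; whole = 16; dotted eighth note = 3; dotted eighth = 3; half note = 8; dotted quarter note = 6; half note = 8.
Altogether 2 + 4 + 12 + 2 + 16 + 3 + 3 + 8 + 6 + 8 = 64.
64 ÷ 2 = 32 beats.

32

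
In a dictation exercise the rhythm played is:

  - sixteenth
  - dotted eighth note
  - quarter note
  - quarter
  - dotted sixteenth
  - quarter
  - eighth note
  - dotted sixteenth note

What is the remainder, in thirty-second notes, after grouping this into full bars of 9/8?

6

One bar of 9/8 = 36 thirty-second notes.
Express everything in thirty-second notes: sixteenth = 2; dotted eighth note = 6; quarter note = 8; quarter = 8; dotted sixteenth = 3; quarter = 8; eighth note = 4; dotted sixteenth note = 3.
Total: 2 + 6 + 8 + 8 + 3 + 8 + 4 + 3 = 42.
42 ÷ 36 = 1 complete bar with 6 thirty-second notes remaining.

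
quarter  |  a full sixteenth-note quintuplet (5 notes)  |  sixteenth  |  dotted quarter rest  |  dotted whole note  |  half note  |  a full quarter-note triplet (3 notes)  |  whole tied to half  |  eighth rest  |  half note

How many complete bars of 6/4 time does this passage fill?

3

One bar of 6/4 = 24 sixteenth notes.
Working in sixteenth notes: quarter = 4; a full sixteenth-note quintuplet (5 notes) (five quintuplet sixteenths span one quarter) = 4; sixteenth = 1; dotted quarter rest = 6; dotted whole note = 24; half note = 8; a full quarter-note triplet (3 notes) (three triplet quarters span one half) = 8; whole tied to half (whole + half) = 24; eighth rest = 2; half note = 8.
Altogether 4 + 4 + 1 + 6 + 24 + 8 + 8 + 24 + 2 + 8 = 89.
89 ÷ 24 = 3 complete bars with 17 left over.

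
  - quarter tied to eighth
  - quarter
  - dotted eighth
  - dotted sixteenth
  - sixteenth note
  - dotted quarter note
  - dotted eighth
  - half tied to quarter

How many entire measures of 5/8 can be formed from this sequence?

3

One bar of 5/8 = 20 thirty-second notes.
Convert each value to thirty-second notes: quarter tied to eighth (quarter + eighth) = 12; quarter = 8; dotted eighth = 6; dotted sixteenth = 3; sixteenth note = 2; dotted quarter note = 12; dotted eighth = 6; half tied to quarter (half + quarter) = 24.
Altogether 12 + 8 + 6 + 3 + 2 + 12 + 6 + 24 = 73.
73 ÷ 20 = 3 complete bars with 13 left over.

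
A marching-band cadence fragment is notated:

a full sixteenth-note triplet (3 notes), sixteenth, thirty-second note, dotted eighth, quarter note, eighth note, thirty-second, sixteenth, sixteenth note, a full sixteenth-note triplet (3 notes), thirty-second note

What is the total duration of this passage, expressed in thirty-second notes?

Each duration in thirty-second notes: a full sixteenth-note triplet (3 notes) (three triplet sixteenths span one eighth) = 4; sixteenth = 2; thirty-second note = 1; dotted eighth = 6; quarter note = 8; eighth note = 4; thirty-second = 1; sixteenth = 2; sixteenth note = 2; a full sixteenth-note triplet (3 notes) (three triplet sixteenths span one eighth) = 4; thirty-second note = 1.
Sum: 4 + 2 + 1 + 6 + 8 + 4 + 1 + 2 + 2 + 4 + 1 = 35 thirty-second notes.

35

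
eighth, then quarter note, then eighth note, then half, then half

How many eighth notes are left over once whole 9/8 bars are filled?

One bar of 9/8 = 9 eighth notes.
In eighth notes: eighth = 1; quarter note = 2; eighth note = 1; half = 4; half = 4.
Altogether 1 + 2 + 1 + 4 + 4 = 12.
12 ÷ 9 = 1 complete bar with 3 eighth notes remaining.

3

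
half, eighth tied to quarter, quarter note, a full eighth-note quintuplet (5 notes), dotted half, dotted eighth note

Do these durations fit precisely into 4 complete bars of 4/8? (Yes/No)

No

One bar of 4/8 = 8 sixteenth notes, so 4 bars = 32.
In sixteenth notes: half = 8; eighth tied to quarter (eighth + quarter) = 6; quarter note = 4; a full eighth-note quintuplet (5 notes) (five quintuplet eighths span one half) = 8; dotted half = 12; dotted eighth note = 3.
Total: 8 + 6 + 4 + 8 + 12 + 3 = 41.
41 exceeds 32, so the answer is No.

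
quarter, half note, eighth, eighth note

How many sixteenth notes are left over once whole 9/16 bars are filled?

One bar of 9/16 = 9 sixteenth notes.
Each duration in sixteenth notes: quarter = 4; half note = 8; eighth = 2; eighth note = 2.
Total: 4 + 8 + 2 + 2 = 16.
16 ÷ 9 = 1 complete bar with 7 sixteenth notes remaining.

7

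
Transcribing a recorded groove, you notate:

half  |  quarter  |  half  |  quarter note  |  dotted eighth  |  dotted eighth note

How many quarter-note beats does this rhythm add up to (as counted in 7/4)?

One quarter-note beat = 4 sixteenth notes.
In sixteenth notes: half = 8; quarter = 4; half = 8; quarter note = 4; dotted eighth = 3; dotted eighth note = 3.
Adding: 8 + 4 + 8 + 4 + 3 + 3 = 30.
30 ÷ 4 = 7.5 beats.

7.5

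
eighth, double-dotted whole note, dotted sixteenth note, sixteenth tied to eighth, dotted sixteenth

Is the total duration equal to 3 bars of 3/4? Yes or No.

Yes

One bar of 3/4 = 24 thirty-second notes, so 3 bars = 72.
In thirty-second notes: eighth = 4; double-dotted whole note = 56; dotted sixteenth note = 3; sixteenth tied to eighth (sixteenth + eighth) = 6; dotted sixteenth = 3.
Total: 4 + 56 + 3 + 6 + 3 = 72.
72 equals 72, so the answer is Yes.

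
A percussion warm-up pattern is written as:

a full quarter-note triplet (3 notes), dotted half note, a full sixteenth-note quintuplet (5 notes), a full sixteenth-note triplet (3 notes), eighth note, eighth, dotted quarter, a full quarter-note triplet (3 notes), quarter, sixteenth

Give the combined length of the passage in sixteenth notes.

Working in sixteenth notes: a full quarter-note triplet (3 notes) (three triplet quarters span one half) = 8; dotted half note = 12; a full sixteenth-note quintuplet (5 notes) (five quintuplet sixteenths span one quarter) = 4; a full sixteenth-note triplet (3 notes) (three triplet sixteenths span one eighth) = 2; eighth note = 2; eighth = 2; dotted quarter = 6; a full quarter-note triplet (3 notes) (three triplet quarters span one half) = 8; quarter = 4; sixteenth = 1.
Sum: 8 + 12 + 4 + 2 + 2 + 2 + 6 + 8 + 4 + 1 = 49 sixteenth notes.

49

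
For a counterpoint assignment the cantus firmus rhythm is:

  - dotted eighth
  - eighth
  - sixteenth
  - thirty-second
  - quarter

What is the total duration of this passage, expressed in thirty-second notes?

21

In thirty-second notes: dotted eighth = 6; eighth = 4; sixteenth = 2; thirty-second = 1; quarter = 8.
Total: 6 + 4 + 2 + 1 + 8 = 21 thirty-second notes.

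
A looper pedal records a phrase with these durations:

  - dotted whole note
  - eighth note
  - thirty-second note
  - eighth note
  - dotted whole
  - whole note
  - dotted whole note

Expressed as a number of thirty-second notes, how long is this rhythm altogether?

Each duration in thirty-second notes: dotted whole note = 48; eighth note = 4; thirty-second note = 1; eighth note = 4; dotted whole = 48; whole note = 32; dotted whole note = 48.
Altogether 48 + 4 + 1 + 4 + 48 + 32 + 48 = 185 thirty-second notes.

185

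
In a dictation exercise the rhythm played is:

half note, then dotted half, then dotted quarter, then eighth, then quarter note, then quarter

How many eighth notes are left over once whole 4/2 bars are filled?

One bar of 4/2 = 16 eighth notes.
Convert each value to eighth notes: half note = 4; dotted half = 6; dotted quarter = 3; eighth = 1; quarter note = 2; quarter = 2.
Sum: 4 + 6 + 3 + 1 + 2 + 2 = 18.
18 ÷ 16 = 1 complete bar with 2 eighth notes remaining.

2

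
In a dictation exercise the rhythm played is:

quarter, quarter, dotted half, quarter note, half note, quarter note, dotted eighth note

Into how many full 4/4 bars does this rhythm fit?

One bar of 4/4 = 16 sixteenth notes.
Convert each value to sixteenth notes: quarter = 4; quarter = 4; dotted half = 12; quarter note = 4; half note = 8; quarter note = 4; dotted eighth note = 3.
Adding: 4 + 4 + 12 + 4 + 8 + 4 + 3 = 39.
39 ÷ 16 = 2 complete bars with 7 left over.

2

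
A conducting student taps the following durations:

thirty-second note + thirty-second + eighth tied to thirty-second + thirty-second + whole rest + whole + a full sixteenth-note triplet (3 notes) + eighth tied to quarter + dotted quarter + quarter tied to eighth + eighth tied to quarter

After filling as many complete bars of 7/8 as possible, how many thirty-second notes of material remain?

12

One bar of 7/8 = 28 thirty-second notes.
In thirty-second notes: thirty-second note = 1; thirty-second = 1; eighth tied to thirty-second (eighth + thirty-second) = 5; thirty-second = 1; whole rest = 32; whole = 32; a full sixteenth-note triplet (3 notes) (three triplet sixteenths span one eighth) = 4; eighth tied to quarter (eighth + quarter) = 12; dotted quarter = 12; quarter tied to eighth (quarter + eighth) = 12; eighth tied to quarter (eighth + quarter) = 12.
Adding: 1 + 1 + 5 + 1 + 32 + 32 + 4 + 12 + 12 + 12 + 12 = 124.
124 ÷ 28 = 4 complete bars with 12 thirty-second notes remaining.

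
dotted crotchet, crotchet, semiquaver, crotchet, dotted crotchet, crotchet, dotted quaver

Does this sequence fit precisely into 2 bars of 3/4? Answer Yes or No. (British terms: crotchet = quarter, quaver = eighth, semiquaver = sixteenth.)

No

One bar of 3/4 = 12 sixteenth notes, so 2 bars = 24.
In sixteenth notes: dotted crotchet = 6; crotchet = 4; semiquaver = 1; crotchet = 4; dotted crotchet = 6; crotchet = 4; dotted quaver = 3.
Adding: 6 + 4 + 1 + 4 + 6 + 4 + 3 = 28.
28 exceeds 24, so the answer is No.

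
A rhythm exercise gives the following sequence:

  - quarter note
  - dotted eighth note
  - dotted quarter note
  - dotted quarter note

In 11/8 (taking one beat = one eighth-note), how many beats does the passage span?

One eighth-note beat = 2 sixteenth notes.
Convert each value to sixteenth notes: quarter note = 4; dotted eighth note = 3; dotted quarter note = 6; dotted quarter note = 6.
Total: 4 + 3 + 6 + 6 = 19.
19 ÷ 2 = 9.5 beats.

9.5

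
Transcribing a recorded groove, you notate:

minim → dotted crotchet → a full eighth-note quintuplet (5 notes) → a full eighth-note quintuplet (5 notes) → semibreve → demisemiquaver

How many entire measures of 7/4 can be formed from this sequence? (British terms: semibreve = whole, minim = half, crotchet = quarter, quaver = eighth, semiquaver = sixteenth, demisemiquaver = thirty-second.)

One bar of 7/4 = 56 thirty-second notes.
In thirty-second notes: minim = 16; dotted crotchet = 12; a full eighth-note quintuplet (5 notes) (five quintuplet eighths span one half) = 16; a full eighth-note quintuplet (5 notes) (five quintuplet eighths span one half) = 16; semibreve = 32; demisemiquaver = 1.
Adding: 16 + 12 + 16 + 16 + 32 + 1 = 93.
93 ÷ 56 = 1 complete bar with 37 left over.

1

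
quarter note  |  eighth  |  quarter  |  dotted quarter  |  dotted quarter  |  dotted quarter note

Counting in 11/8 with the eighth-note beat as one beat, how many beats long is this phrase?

14

One eighth-note beat = 2 sixteenth notes.
Each duration in sixteenth notes: quarter note = 4; eighth = 2; quarter = 4; dotted quarter = 6; dotted quarter = 6; dotted quarter note = 6.
Total: 4 + 2 + 4 + 6 + 6 + 6 = 28.
28 ÷ 2 = 14 beats.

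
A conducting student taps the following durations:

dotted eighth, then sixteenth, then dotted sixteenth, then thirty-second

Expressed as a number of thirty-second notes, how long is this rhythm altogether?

12

Express everything in thirty-second notes: dotted eighth = 6; sixteenth = 2; dotted sixteenth = 3; thirty-second = 1.
Total: 6 + 2 + 3 + 1 = 12 thirty-second notes.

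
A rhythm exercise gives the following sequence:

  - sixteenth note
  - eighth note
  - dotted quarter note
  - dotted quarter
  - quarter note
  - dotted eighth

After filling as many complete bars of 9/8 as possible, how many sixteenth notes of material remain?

4

One bar of 9/8 = 18 sixteenth notes.
In sixteenth notes: sixteenth note = 1; eighth note = 2; dotted quarter note = 6; dotted quarter = 6; quarter note = 4; dotted eighth = 3.
Adding: 1 + 2 + 6 + 6 + 4 + 3 = 22.
22 ÷ 18 = 1 complete bar with 4 sixteenth notes remaining.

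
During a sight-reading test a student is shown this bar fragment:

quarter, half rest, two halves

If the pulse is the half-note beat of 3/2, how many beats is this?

One half-note beat = 2 quarter notes.
Working in quarter notes: quarter = 1; half rest = 2; half = 2; half = 2.
Sum: 1 + 2 + 2 + 2 = 7.
7 ÷ 2 = 3.5 beats.

3.5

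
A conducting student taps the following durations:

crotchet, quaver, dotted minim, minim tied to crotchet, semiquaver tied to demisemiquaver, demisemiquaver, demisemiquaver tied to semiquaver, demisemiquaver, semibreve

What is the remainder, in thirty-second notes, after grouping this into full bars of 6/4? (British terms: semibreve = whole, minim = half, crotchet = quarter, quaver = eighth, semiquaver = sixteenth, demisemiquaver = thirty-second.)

One bar of 6/4 = 48 thirty-second notes.
Convert each value to thirty-second notes: crotchet = 8; quaver = 4; dotted minim = 24; minim tied to crotchet (minim + crotchet) = 24; semiquaver tied to demisemiquaver (semiquaver + demisemiquaver) = 3; demisemiquaver = 1; demisemiquaver tied to semiquaver (demisemiquaver + semiquaver) = 3; demisemiquaver = 1; semibreve = 32.
Adding: 8 + 4 + 24 + 24 + 3 + 1 + 3 + 1 + 32 = 100.
100 ÷ 48 = 2 complete bars with 4 thirty-second notes remaining.

4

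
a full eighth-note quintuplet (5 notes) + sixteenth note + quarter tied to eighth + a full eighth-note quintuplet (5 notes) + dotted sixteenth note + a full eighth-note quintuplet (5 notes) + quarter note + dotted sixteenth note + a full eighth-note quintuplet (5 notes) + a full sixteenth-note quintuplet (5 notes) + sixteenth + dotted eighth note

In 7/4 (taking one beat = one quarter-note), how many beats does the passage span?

13.5

One quarter-note beat = 8 thirty-second notes.
Working in thirty-second notes: a full eighth-note quintuplet (5 notes) (five quintuplet eighths span one half) = 16; sixteenth note = 2; quarter tied to eighth (quarter + eighth) = 12; a full eighth-note quintuplet (5 notes) (five quintuplet eighths span one half) = 16; dotted sixteenth note = 3; a full eighth-note quintuplet (5 notes) (five quintuplet eighths span one half) = 16; quarter note = 8; dotted sixteenth note = 3; a full eighth-note quintuplet (5 notes) (five quintuplet eighths span one half) = 16; a full sixteenth-note quintuplet (5 notes) (five quintuplet sixteenths span one quarter) = 8; sixteenth = 2; dotted eighth note = 6.
Total: 16 + 2 + 12 + 16 + 3 + 16 + 8 + 3 + 16 + 8 + 2 + 6 = 108.
108 ÷ 8 = 13.5 beats.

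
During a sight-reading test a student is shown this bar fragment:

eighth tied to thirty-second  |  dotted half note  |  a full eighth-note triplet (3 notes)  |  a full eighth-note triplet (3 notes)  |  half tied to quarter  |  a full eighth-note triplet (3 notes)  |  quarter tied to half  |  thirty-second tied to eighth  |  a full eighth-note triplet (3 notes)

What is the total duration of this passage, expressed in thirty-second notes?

Express everything in thirty-second notes: eighth tied to thirty-second (eighth + thirty-second) = 5; dotted half note = 24; a full eighth-note triplet (3 notes) (three triplet eighths span one quarter) = 8; a full eighth-note triplet (3 notes) (three triplet eighths span one quarter) = 8; half tied to quarter (half + quarter) = 24; a full eighth-note triplet (3 notes) (three triplet eighths span one quarter) = 8; quarter tied to half (quarter + half) = 24; thirty-second tied to eighth (thirty-second + eighth) = 5; a full eighth-note triplet (3 notes) (three triplet eighths span one quarter) = 8.
Adding: 5 + 24 + 8 + 8 + 24 + 8 + 24 + 5 + 8 = 114 thirty-second notes.

114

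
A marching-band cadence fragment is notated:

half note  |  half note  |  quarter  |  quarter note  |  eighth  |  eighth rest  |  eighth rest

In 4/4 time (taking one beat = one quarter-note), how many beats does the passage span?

7.5

One quarter-note beat = 2 eighth notes.
Convert each value to eighth notes: half note = 4; half note = 4; quarter = 2; quarter note = 2; eighth = 1; eighth rest = 1; eighth rest = 1.
Total: 4 + 4 + 2 + 2 + 1 + 1 + 1 = 15.
15 ÷ 2 = 7.5 beats.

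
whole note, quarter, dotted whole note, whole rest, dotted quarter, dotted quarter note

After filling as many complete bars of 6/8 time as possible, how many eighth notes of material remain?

0

One bar of 6/8 = 6 eighth notes.
Convert each value to eighth notes: whole note = 8; quarter = 2; dotted whole note = 12; whole rest = 8; dotted quarter = 3; dotted quarter note = 3.
Adding: 8 + 2 + 12 + 8 + 3 + 3 = 36.
36 ÷ 6 = 6 complete bars with 0 eighth notes remaining.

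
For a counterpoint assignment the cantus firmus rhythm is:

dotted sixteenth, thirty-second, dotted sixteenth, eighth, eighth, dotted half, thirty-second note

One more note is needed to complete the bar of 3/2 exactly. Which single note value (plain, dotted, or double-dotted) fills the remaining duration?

quarter note

The bar of 3/2 = 48 thirty-second notes.
Express everything in thirty-second notes: dotted sixteenth = 3; thirty-second = 1; dotted sixteenth = 3; eighth = 4; eighth = 4; dotted half = 24; thirty-second note = 1.
Altogether 3 + 1 + 3 + 4 + 4 + 24 + 1 = 40.
Remaining: 48 − 40 = 8 thirty-second notes, which is a quarter note.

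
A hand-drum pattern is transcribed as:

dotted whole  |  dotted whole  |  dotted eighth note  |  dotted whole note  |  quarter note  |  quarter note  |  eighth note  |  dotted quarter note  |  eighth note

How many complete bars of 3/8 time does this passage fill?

One bar of 3/8 = 6 sixteenth notes.
In sixteenth notes: dotted whole = 24; dotted whole = 24; dotted eighth note = 3; dotted whole note = 24; quarter note = 4; quarter note = 4; eighth note = 2; dotted quarter note = 6; eighth note = 2.
Total: 24 + 24 + 3 + 24 + 4 + 4 + 2 + 6 + 2 = 93.
93 ÷ 6 = 15 complete bars with 3 left over.

15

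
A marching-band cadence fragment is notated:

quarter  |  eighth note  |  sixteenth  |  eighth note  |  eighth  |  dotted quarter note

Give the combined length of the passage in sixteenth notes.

In sixteenth notes: quarter = 4; eighth note = 2; sixteenth = 1; eighth note = 2; eighth = 2; dotted quarter note = 6.
Sum: 4 + 2 + 1 + 2 + 2 + 6 = 17 sixteenth notes.

17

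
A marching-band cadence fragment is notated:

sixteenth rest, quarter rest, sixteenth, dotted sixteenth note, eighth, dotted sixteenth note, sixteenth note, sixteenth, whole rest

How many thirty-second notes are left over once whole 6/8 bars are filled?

10

One bar of 6/8 = 24 thirty-second notes.
Working in thirty-second notes: sixteenth rest = 2; quarter rest = 8; sixteenth = 2; dotted sixteenth note = 3; eighth = 4; dotted sixteenth note = 3; sixteenth note = 2; sixteenth = 2; whole rest = 32.
Adding: 2 + 8 + 2 + 3 + 4 + 3 + 2 + 2 + 32 = 58.
58 ÷ 24 = 2 complete bars with 10 thirty-second notes remaining.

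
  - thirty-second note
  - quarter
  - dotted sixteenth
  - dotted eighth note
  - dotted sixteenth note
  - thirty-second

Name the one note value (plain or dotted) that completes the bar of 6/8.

sixteenth note

The bar of 6/8 = 24 thirty-second notes.
In thirty-second notes: thirty-second note = 1; quarter = 8; dotted sixteenth = 3; dotted eighth note = 6; dotted sixteenth note = 3; thirty-second = 1.
Adding: 1 + 8 + 3 + 6 + 3 + 1 = 22.
Remaining: 24 − 22 = 2 thirty-second notes, which is a sixteenth note.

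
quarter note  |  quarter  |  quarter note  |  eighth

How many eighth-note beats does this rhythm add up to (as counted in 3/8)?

7

One eighth-note beat = 2 sixteenth notes.
Each duration in sixteenth notes: quarter note = 4; quarter = 4; quarter note = 4; eighth = 2.
Adding: 4 + 4 + 4 + 2 = 14.
14 ÷ 2 = 7 beats.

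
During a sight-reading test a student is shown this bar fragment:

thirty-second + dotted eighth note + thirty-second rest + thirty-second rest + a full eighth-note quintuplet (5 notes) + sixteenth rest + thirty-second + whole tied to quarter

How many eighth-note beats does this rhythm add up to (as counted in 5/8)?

17

One eighth-note beat = 4 thirty-second notes.
In thirty-second notes: thirty-second = 1; dotted eighth note = 6; thirty-second rest = 1; thirty-second rest = 1; a full eighth-note quintuplet (5 notes) (five quintuplet eighths span one half) = 16; sixteenth rest = 2; thirty-second = 1; whole tied to quarter (whole + quarter) = 40.
Total: 1 + 6 + 1 + 1 + 16 + 2 + 1 + 40 = 68.
68 ÷ 4 = 17 beats.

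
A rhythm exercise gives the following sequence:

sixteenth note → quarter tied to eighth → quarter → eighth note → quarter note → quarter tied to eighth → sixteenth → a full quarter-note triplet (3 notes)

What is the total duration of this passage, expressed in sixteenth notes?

Working in sixteenth notes: sixteenth note = 1; quarter tied to eighth (quarter + eighth) = 6; quarter = 4; eighth note = 2; quarter note = 4; quarter tied to eighth (quarter + eighth) = 6; sixteenth = 1; a full quarter-note triplet (3 notes) (three triplet quarters span one half) = 8.
Adding: 1 + 6 + 4 + 2 + 4 + 6 + 1 + 8 = 32 sixteenth notes.

32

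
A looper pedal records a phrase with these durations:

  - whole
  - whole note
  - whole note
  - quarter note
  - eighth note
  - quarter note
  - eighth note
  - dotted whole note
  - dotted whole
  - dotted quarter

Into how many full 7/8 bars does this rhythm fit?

One bar of 7/8 = 7 eighth notes.
Each duration in eighth notes: whole = 8; whole note = 8; whole note = 8; quarter note = 2; eighth note = 1; quarter note = 2; eighth note = 1; dotted whole note = 12; dotted whole = 12; dotted quarter = 3.
Adding: 8 + 8 + 8 + 2 + 1 + 2 + 1 + 12 + 12 + 3 = 57.
57 ÷ 7 = 8 complete bars with 1 left over.

8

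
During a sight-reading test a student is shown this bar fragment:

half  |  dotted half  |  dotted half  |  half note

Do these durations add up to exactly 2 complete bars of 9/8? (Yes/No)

One bar of 9/8 = 9 eighth notes, so 2 bars = 18.
Working in eighth notes: half = 4; dotted half = 6; dotted half = 6; half note = 4.
Sum: 4 + 6 + 6 + 4 = 20.
20 exceeds 18, so the answer is No.

No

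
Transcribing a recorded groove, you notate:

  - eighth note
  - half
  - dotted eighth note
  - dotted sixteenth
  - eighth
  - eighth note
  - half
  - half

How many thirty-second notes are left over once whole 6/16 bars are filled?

9

One bar of 6/16 = 12 thirty-second notes.
Express everything in thirty-second notes: eighth note = 4; half = 16; dotted eighth note = 6; dotted sixteenth = 3; eighth = 4; eighth note = 4; half = 16; half = 16.
Altogether 4 + 16 + 6 + 3 + 4 + 4 + 16 + 16 = 69.
69 ÷ 12 = 5 complete bars with 9 thirty-second notes remaining.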